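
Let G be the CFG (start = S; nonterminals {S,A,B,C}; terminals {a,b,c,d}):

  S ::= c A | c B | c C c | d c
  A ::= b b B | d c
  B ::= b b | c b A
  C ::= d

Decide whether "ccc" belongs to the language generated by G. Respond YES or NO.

Convert to CNF:
  S -> T1 T2 | T2 A | T2 B | T2 X5
  A -> T0 X3 | T1 T2
  B -> T0 T0 | T2 X4
  C -> d
  T0 -> b
  T1 -> d
  T2 -> c
  X3 -> T0 B
  X4 -> T0 A
  X5 -> C T2

CYK fill:
  [0..0]={T2}  "c"  orig:{}
  [1..1]={T2}  "c"  orig:{}
  [2..2]={T2}  "c"  orig:{}
  [0..1]=∅  "cc"
  [1..2]=∅  "cc"
  [0..2]=∅  "ccc"

S ∉ T[0,2] ⇒ NO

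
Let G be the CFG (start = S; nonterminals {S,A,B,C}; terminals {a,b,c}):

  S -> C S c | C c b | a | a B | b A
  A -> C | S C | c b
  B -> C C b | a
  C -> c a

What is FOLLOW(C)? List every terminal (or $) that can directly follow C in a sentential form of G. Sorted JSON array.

FIRST iteration:
pass 1:
  A via A→c b: +{c}
  B via B→a: +{a}
  C via C→c a: +{c}
  S via S→C S c: +{c}
  S via S→a: +{a}
  S via S→b A: +{b}
  FIRST[S]={a,b,c}  FIRST[A]={c}  FIRST[B]={a}  FIRST[C]={c}
pass 2:
  A via A→S C: +{a,b}
  B via B→C C b: +{c}
  FIRST[S]={a,b,c}  FIRST[A]={a,b,c}  FIRST[B]={a,c}  FIRST[C]={c}
pass 3: done
  FIRST[S]={a,b,c}  FIRST[A]={a,b,c}  FIRST[B]={a,c}  FIRST[C]={c}

Compute FOLLOW by fixpoint:
seed FOLLOW(S) with $
pass 1:
  A→S C: FOLLOW(S) ⊇ FIRST(C) = {c}; new: +{c}
  B→C C b: FOLLOW(C) ⊇ FIRST(C) = {c}; new: +{c}
  B→C C b: FOLLOW(C) ⊇ FIRST(b) = {b}; new: +{b}
  S→C S c: FOLLOW(C) ⊇ FIRST(S) = {a,b,c}; new: +{a}
  S→a B: FOLLOW(B) ⊇ FOLLOW(S) ⊇ {$,c}; new: +{$,c}
  S→b A: FOLLOW(A) ⊇ FOLLOW(S) ⊇ {$,c}; new: +{$,c}
  FOLLOW[S]={$,c}  FOLLOW[A]={$,c}  FOLLOW[B]={$,c}  FOLLOW[C]={a,b,c}
pass 2:
  A→C: FOLLOW(C) ⊇ FOLLOW(A) ⊇ {$,c}; new: +{$}
  FOLLOW[S]={$,c}  FOLLOW[A]={$,c}  FOLLOW[B]={$,c}  FOLLOW[C]={$,a,b,c}
pass 3: (stable)
  FOLLOW[S]={$,c}  FOLLOW[A]={$,c}  FOLLOW[B]={$,c}  FOLLOW[C]={$,a,b,c}

FOLLOW(C) = ["$", "a", "b", "c"]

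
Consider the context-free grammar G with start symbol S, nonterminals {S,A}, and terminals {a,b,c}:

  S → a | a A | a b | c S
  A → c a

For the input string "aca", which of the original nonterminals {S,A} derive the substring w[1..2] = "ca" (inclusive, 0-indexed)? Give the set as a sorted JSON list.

CNF form of G:
  S -> T0 S | T1 A | T1 T2 | a
  A -> T0 T1
  T0 -> c
  T1 -> a
  T2 -> b

CYK table (by increasing span), restricted to cells inside w[1..2]:
  T[1,1] 'c' = {T0}  orig:{}
  T[2,2] 'a' = {S,T1}  orig:{S}
  T[1,2] 'ca' = {A,S}

Original NTs in T[1,2] deriving "ca": ["A", "S"]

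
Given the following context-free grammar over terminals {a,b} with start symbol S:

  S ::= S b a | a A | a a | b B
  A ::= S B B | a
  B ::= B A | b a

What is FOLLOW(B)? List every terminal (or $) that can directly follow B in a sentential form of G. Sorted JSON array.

FIRST sets, iterate to fixpoint:
round 1:
  A via A→a: +{a}
  B via B→b a: +{b}
  S via S→a A: +{a}
  S via S→b B: +{b}
  S: {a,b}  A: {a}  B: {b}
round 2:
  A via A→S B B: +{b}
  S: {a,b}  A: {a,b}  B: {b}
round 3: (stable)
  S: {a,b}  A: {a,b}  B: {b}

FOLLOW sets:
initialize: $ ∈ FOLLOW(S)
round 1:
  A→S B B: FOLLOW(S) ⊇ FIRST(B) = {b}; new: +{b}
  A→S B B: FOLLOW(B) ⊇ FIRST(B) = {b}; new: +{b}
  B→B A: FOLLOW(B) ⊇ FIRST(A) = {a,b}; new: +{a}
  B→B A: FOLLOW(A) ⊇ FOLLOW(B) ⊇ {a,b}; new: +{a,b}
  S→a A: FOLLOW(A) ⊇ FOLLOW(S) ⊇ {$,b}; new: +{$}
  S→b B: FOLLOW(B) ⊇ FOLLOW(S) ⊇ {$,b}; new: +{$}
  S: {$,b}  A: {$,a,b}  B: {$,a,b}
round 2: done
  S: {$,b}  A: {$,a,b}  B: {$,a,b}

FOLLOW(B) = ["$", "a", "b"]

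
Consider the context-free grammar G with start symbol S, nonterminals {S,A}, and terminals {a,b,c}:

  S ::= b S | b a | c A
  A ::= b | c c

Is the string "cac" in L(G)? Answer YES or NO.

Convert to CNF:
  S -> T0 A | T1 S | T1 T2
  A -> T0 T0 | b
  T0 -> c
  T1 -> b
  T2 -> a

CYK table (by increasing span):
  cell(0,0) c: {T0}  orig:{}
  cell(1,1) a: {T2}  orig:{}
  cell(2,2) c: {T0}  orig:{}
  cell(0,1) ca: ∅
  cell(1,2) ac: ∅
  cell(0,2) cac: ∅

S ∉ T[0,2] ⇒ NO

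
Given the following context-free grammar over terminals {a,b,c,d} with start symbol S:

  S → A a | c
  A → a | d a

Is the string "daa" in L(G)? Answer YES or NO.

Convert to CNF:
  S -> A T1 | c
  A -> T0 T1 | a
  T0 -> d
  T1 -> a

Fill CYK table bottom-up:
  T[0,0] 'd' = {T0}  orig:{}
  T[1,1] 'a' = {A,T1}  orig:{A}
  T[2,2] 'a' = {A,T1}  orig:{A}
  T[0,1] 'da' = {A}
  T[1,2] 'aa' = {S}
  T[0,2] 'daa' = {S}

S ∈ T[0,2] ⇒ YES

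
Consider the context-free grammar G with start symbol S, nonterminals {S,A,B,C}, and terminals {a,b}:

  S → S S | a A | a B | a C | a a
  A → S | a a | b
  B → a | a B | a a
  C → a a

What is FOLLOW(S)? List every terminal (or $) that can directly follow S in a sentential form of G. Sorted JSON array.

Compute FIRST by fixpoint:
iter 1:
  A via A→a a: +{a}
  A via A→b: +{b}
  B via B→a: +{a}
  C via C→a a: +{a}
  S via S→a A: +{a}
  FIRST[S]={a}  FIRST[A]={a,b}  FIRST[B]={a}  FIRST[C]={a}
iter 2: (no change)
  FIRST[S]={a}  FIRST[A]={a,b}  FIRST[B]={a}  FIRST[C]={a}

FOLLOW sets:
initialize: $ ∈ FOLLOW(S)
iter 1:
  S→S S: FOLLOW(S) ⊇ FIRST(S) = {a}; new: +{a}
  S→a A: FOLLOW(A) ⊇ FOLLOW(S) ⊇ {$,a}; new: +{$,a}
  S→a B: FOLLOW(B) ⊇ FOLLOW(S) ⊇ {$,a}; new: +{$,a}
  S→a C: FOLLOW(C) ⊇ FOLLOW(S) ⊇ {$,a}; new: +{$,a}
  FOLLOW(S)={$,a}  FOLLOW(A)={$,a}  FOLLOW(B)={$,a}  FOLLOW(C)={$,a}
iter 2: done
  FOLLOW(S)={$,a}  FOLLOW(A)={$,a}  FOLLOW(B)={$,a}  FOLLOW(C)={$,a}

FOLLOW(S) = ["$", "a"]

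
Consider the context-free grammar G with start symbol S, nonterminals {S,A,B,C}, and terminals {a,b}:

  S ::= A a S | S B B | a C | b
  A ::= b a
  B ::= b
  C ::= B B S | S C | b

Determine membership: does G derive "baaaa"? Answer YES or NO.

CNF form of G:
  S -> A X3 | S X4 | T1 C | b
  A -> T0 T1
  B -> b
  C -> B X2 | S C | b
  T0 -> b
  T1 -> a
  X2 -> B S
  X3 -> T1 S
  X4 -> B B

CYK table (by increasing span):
  [0..0]={B,C,S,T0}  "b"  orig:{B,C,S}
  [1..1]={T1}  "a"  orig:{}
  [2..2]={T1}  "a"  orig:{}
  [3..3]={T1}  "a"  orig:{}
  [4..4]={T1}  "a"  orig:{}
  [0..1]={A}  "ba"
  [1..2]=∅  "aa"
  [2..3]=∅  "aa"
  [3..4]=∅  "aa"
  [0..2]=∅  "baa"
  [1..3]=∅  "aaa"
  [2..4]=∅  "aaa"
  [0..3]=∅  "baaa"
  [1..4]=∅  "aaaa"
  [0..4]=∅  "baaaa"

S ∉ T[0,4] ⇒ NO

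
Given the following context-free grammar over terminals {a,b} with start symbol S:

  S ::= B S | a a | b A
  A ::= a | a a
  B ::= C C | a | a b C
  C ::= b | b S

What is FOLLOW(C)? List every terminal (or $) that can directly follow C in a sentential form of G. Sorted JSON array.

FIRST sets, iterate to fixpoint:
[1]
  A via A→a: +{a}
  B via B→a: +{a}
  C via C→b: +{b}
  S via S→B S: +{a}
  S via S→b A: +{b}
  FIRST(S)={a,b}  FIRST(A)={a}  FIRST(B)={a}  FIRST(C)={b}
[2]
  B via B→C C: +{b}
  FIRST(S)={a,b}  FIRST(A)={a}  FIRST(B)={a,b}  FIRST(C)={b}
[3] (no change)
  FIRST(S)={a,b}  FIRST(A)={a}  FIRST(B)={a,b}  FIRST(C)={b}

Compute FOLLOW by fixpoint:
seed FOLLOW(S) with $
[1]
  B→C C: FOLLOW(C) ⊇ FIRST(C) = {b}; new: +{b}
  C→b S: FOLLOW(S) ⊇ FOLLOW(C) ⊇ {b}; new: +{b}
  S→B S: FOLLOW(B) ⊇ FIRST(S) = {a,b}; new: +{a,b}
  S→b A: FOLLOW(A) ⊇ FOLLOW(S) ⊇ {$,b}; new: +{$,b}
  FOLLOW[S]={$,b}  FOLLOW[A]={$,b}  FOLLOW[B]={a,b}  FOLLOW[C]={b}
[2]
  B→C C: FOLLOW(C) ⊇ FOLLOW(B) ⊇ {a,b}; new: +{a}
  C→b S: FOLLOW(S) ⊇ FOLLOW(C) ⊇ {a,b}; new: +{a}
  S→b A: FOLLOW(A) ⊇ FOLLOW(S) ⊇ {$,a,b}; new: +{a}
  FOLLOW[S]={$,a,b}  FOLLOW[A]={$,a,b}  FOLLOW[B]={a,b}  FOLLOW[C]={a,b}
[3] — fixpoint
  FOLLOW[S]={$,a,b}  FOLLOW[A]={$,a,b}  FOLLOW[B]={a,b}  FOLLOW[C]={a,b}

FOLLOW(C) = ["a", "b"]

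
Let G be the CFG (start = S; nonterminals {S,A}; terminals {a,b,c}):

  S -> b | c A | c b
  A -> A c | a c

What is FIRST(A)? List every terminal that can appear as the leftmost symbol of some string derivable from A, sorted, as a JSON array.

FIRST sets, iterate to fixpoint:
[1]
  A via A→a c: +{a}
  S via S→b: +{b}
  S via S→c A: +{c}
  FIRST(S)={b,c}  FIRST(A)={a}
[2] (no change)
  FIRST(S)={b,c}  FIRST(A)={a}

FIRST(A) = ["a"]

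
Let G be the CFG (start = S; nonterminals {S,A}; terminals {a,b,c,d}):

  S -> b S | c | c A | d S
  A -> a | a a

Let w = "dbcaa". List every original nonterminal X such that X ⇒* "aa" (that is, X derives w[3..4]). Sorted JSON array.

CNF form of G:
  S -> T1 S | T2 A | T3 S | c
  A -> T0 T0 | a
  T0 -> a
  T1 -> b
  T2 -> c
  T3 -> d

Fill CYK table bottom-up — only the sub-triangle for w[3..4]:
  [3..3]={A,T0}  "a"  orig:{A}
  [4..4]={A,T0}  "a"  orig:{A}
  [3..4]={A}  "aa"

Original NTs in T[3,4] deriving "aa": ["A"]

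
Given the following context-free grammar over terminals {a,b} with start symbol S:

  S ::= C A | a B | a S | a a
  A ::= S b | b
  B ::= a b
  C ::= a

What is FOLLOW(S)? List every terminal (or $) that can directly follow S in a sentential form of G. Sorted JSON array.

FIRST sets, iterate to fixpoint:
pass 1:
  A via A→b: +{b}
  B via B→a b: +{a}
  C via C→a: +{a}
  S via S→C A: +{a}
  S: {a}  A: {b}  B: {a}  C: {a}
pass 2:
  A via A→S b: +{a}
  S: {a}  A: {a,b}  B: {a}  C: {a}
pass 3: done
  S: {a}  A: {a,b}  B: {a}  C: {a}

FOLLOW iteration:
seed FOLLOW(S) with $
iter 1:
  A→S b: FOLLOW(S) ⊇ FIRST(b) = {b}; new: +{b}
  S→C A: FOLLOW(C) ⊇ FIRST(A) = {a,b}; new: +{a,b}
  S→C A: FOLLOW(A) ⊇ FOLLOW(S) ⊇ {$,b}; new: +{$,b}
  S→a B: FOLLOW(B) ⊇ FOLLOW(S) ⊇ {$,b}; new: +{$,b}
  S: {$,b}  A: {$,b}  B: {$,b}  C: {a,b}
iter 2: done
  S: {$,b}  A: {$,b}  B: {$,b}  C: {a,b}

FOLLOW(S) = ["$", "b"]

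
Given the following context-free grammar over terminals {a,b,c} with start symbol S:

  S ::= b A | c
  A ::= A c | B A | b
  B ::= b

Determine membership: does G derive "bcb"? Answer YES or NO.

Convert to CNF:
  S -> T1 A | c
  A -> A T0 | B A | b
  B -> b
  T0 -> c
  T1 -> b

Fill CYK table bottom-up:
  T[0,0] 'b' = {A,B,T1}  orig:{A,B}
  T[1,1] 'c' = {S,T0}  orig:{S}
  T[2,2] 'b' = {A,B,T1}  orig:{A,B}
  T[0,1] 'bc' = {A}
  T[1,2] 'cb' = ∅
  T[0,2] 'bcb' = ∅

S ∉ T[0,2] ⇒ NO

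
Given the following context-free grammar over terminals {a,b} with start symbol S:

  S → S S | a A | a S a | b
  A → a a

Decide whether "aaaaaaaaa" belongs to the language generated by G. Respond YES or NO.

CNF form of G:
  S -> S S | T0 A | T0 X1 | b
  A -> T0 T0
  T0 -> a
  X1 -> S T0

Fill CYK table bottom-up:
  [0..0]={T0}  "a"  orig:{}
  [1..1]={T0}  "a"  orig:{}
  [2..2]={T0}  "a"  orig:{}
  [3..3]={T0}  "a"  orig:{}
  [4..4]={T0}  "a"  orig:{}
  [5..5]={T0}  "a"  orig:{}
  [6..6]={T0}  "a"  orig:{}
  [7..7]={T0}  "a"  orig:{}
  [8..8]={T0}  "a"  orig:{}
  [0..1]={A}  "aa"
  [1..2]={A}  "aa"
  [2..3]={A}  "aa"
  [3..4]={A}  "aa"
  [4..5]={A}  "aa"
  [5..6]={A}  "aa"
  [6..7]={A}  "aa"
  [7..8]={A}  "aa"
  [0..2]={S}  "aaa"
  [1..3]={S}  "aaa"
  [2..4]={S}  "aaa"
  [3..5]={S}  "aaa"
  [4..6]={S}  "aaa"
  [5..7]={S}  "aaa"
  [6..8]={S}  "aaa"
  [0..3]={X1}  "aaaa"  orig:{}
  [1..4]={X1}  "aaaa"  orig:{}
  [2..5]={X1}  "aaaa"  orig:{}
  [3..6]={X1}  "aaaa"  orig:{}
  [4..7]={X1}  "aaaa"  orig:{}
  [5..8]={X1}  "aaaa"  orig:{}
  [0..4]={S}  "aaaaa"
  [1..5]={S}  "aaaaa"
  [2..6]={S}  "aaaaa"
  [3..7]={S}  "aaaaa"
  [4..8]={S}  "aaaaa"
  [0..5]={S,X1}  "aaaaaa"  orig:{S}
  [1..6]={S,X1}  "aaaaaa"  orig:{S}
  [2..7]={S,X1}  "aaaaaa"  orig:{S}
  [3..8]={S,X1}  "aaaaaa"  orig:{S}
  [0..6]={S,X1}  "aaaaaaa"  orig:{S}
  [1..7]={S,X1}  "aaaaaaa"  orig:{S}
  [2..8]={S,X1}  "aaaaaaa"  orig:{S}
  [0..7]={S,X1}  "aaaaaaaa"  orig:{S}
  [1..8]={S,X1}  "aaaaaaaa"  orig:{S}
  [0..8]={S,X1}  "aaaaaaaaa"  orig:{S}

S ∈ T[0,8] ⇒ YES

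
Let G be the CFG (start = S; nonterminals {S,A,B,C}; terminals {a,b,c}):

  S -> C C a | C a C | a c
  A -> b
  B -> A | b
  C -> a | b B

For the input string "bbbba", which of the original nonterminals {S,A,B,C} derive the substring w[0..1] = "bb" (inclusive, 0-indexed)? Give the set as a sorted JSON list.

Convert to CNF:
  S -> C X3 | C X4 | T1 T2
  A -> b
  B -> b
  C -> T0 B | a
  T0 -> b
  T1 -> a
  T2 -> c
  X3 -> C T1
  X4 -> T1 C

CYK fill (cells [i..j] with 0 ≤ i ≤ j ≤ 1 only):
  T[0,0] 'b' = {A,B,T0}  orig:{A,B}
  T[1,1] 'b' = {A,B,T0}  orig:{A,B}
  T[0,1] 'bb' = {C}

Original NTs in T[0,1] deriving "bb": ["C"]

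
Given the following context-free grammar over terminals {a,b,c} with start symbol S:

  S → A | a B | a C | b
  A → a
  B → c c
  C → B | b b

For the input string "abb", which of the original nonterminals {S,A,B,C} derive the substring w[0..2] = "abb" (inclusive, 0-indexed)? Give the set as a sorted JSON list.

Convert to CNF:
  S -> T2 B | T2 C | a | b
  A -> a
  B -> T0 T0
  C -> T0 T0 | T1 T1
  T0 -> c
  T1 -> b
  T2 -> a

CYK fill — only the sub-triangle for w[0..2]:
  T[0,0] 'a' = {A,S,T2}  orig:{A,S}
  T[1,1] 'b' = {S,T1}  orig:{S}
  T[2,2] 'b' = {S,T1}  orig:{S}
  T[0,1] 'ab' = ∅
  T[1,2] 'bb' = {C}
  T[0,2] 'abb' = {S}

Original NTs in T[0,2] deriving "abb": ["S"]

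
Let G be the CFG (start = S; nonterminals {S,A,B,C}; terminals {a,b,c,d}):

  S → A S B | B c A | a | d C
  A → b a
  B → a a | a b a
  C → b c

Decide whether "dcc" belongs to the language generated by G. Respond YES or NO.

Convert to CNF:
  S -> A X5 | B X6 | T3 C | a
  A -> T0 T1
  B -> T1 T1 | T1 X4
  C -> T0 T2
  T0 -> b
  T1 -> a
  T2 -> c
  T3 -> d
  X4 -> T0 T1
  X5 -> S B
  X6 -> T2 A

Fill CYK table bottom-up:
  cell(0,0) d: {T3}  orig:{}
  cell(1,1) c: {T2}  orig:{}
  cell(2,2) c: {T2}  orig:{}
  cell(0,1) dc: ∅
  cell(1,2) cc: ∅
  cell(0,2) dcc: ∅

S ∉ T[0,2] ⇒ NO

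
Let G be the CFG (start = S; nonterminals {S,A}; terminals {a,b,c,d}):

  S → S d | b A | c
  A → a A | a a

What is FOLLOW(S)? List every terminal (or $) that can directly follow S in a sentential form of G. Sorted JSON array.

Compute FIRST by fixpoint:
[1]
  A via A→a A: +{a}
  S via S→b A: +{b}
  S via S→c: +{c}
  FIRST[S]={b,c}  FIRST[A]={a}
[2] — fixpoint
  FIRST[S]={b,c}  FIRST[A]={a}

Compute FOLLOW by fixpoint:
seed FOLLOW(S) with $
round 1:
  S→S d: FOLLOW(S) ⊇ FIRST(d) = {d}; new: +{d}
  S→b A: FOLLOW(A) ⊇ FOLLOW(S) ⊇ {$,d}; new: +{$,d}
  FOLLOW[S]={$,d}  FOLLOW[A]={$,d}
round 2: — fixpoint
  FOLLOW[S]={$,d}  FOLLOW[A]={$,d}

FOLLOW(S) = ["$", "d"]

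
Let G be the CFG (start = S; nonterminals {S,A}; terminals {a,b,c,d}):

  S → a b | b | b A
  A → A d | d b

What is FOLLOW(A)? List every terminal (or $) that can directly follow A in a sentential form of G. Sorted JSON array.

Compute FIRST by fixpoint:
[1]
  A via A→d b: +{d}
  S via S→a b: +{a}
  S via S→b: +{b}
  S: {a,b}  A: {d}
[2] (stable)
  S: {a,b}  A: {d}

Compute FOLLOW by fixpoint:
initialize: $ ∈ FOLLOW(S)
[1]
  A→A d: FOLLOW(A) ⊇ FIRST(d) = {d}; new: +{d}
  S→b A: FOLLOW(A) ⊇ FOLLOW(S) ⊇ {$}; new: +{$}
  FOLLOW[S]={$}  FOLLOW[A]={$,d}
[2] done
  FOLLOW[S]={$}  FOLLOW[A]={$,d}

FOLLOW(A) = ["$", "d"]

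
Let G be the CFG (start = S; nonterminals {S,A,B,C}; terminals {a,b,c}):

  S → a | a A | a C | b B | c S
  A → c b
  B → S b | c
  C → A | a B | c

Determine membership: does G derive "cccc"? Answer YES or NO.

CNF form of G:
  S -> T0 S | T1 B | T2 A | T2 C | a
  A -> T0 T1
  B -> S T1 | c
  C -> T0 T1 | T2 B | c
  T0 -> c
  T1 -> b
  T2 -> a

Fill CYK table bottom-up:
  T[0,0] 'c' = {B,C,T0}  orig:{B,C}
  T[1,1] 'c' = {B,C,T0}  orig:{B,C}
  T[2,2] 'c' = {B,C,T0}  orig:{B,C}
  T[3,3] 'c' = {B,C,T0}  orig:{B,C}
  T[0,1] 'cc' = ∅
  T[1,2] 'cc' = ∅
  T[2,3] 'cc' = ∅
  T[0,2] 'ccc' = ∅
  T[1,3] 'ccc' = ∅
  T[0,3] 'cccc' = ∅

S ∉ T[0,3] ⇒ NO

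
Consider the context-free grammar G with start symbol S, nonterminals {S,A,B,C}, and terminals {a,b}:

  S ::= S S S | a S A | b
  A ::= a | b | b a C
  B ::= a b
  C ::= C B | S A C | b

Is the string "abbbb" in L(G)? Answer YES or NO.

Convert to CNF:
  S -> S X4 | T1 X5 | b
  A -> T0 X2 | a | b
  B -> T1 T0
  C -> C B | S X3 | b
  T0 -> b
  T1 -> a
  X2 -> T1 C
  X3 -> A C
  X4 -> S S
  X5 -> S A

CYK fill:
  T[0,0] 'a' = {A,T1}  orig:{A}
  T[1,1] 'b' = {A,C,S,T0}  orig:{A,C,S}
  T[2,2] 'b' = {A,C,S,T0}  orig:{A,C,S}
  T[3,3] 'b' = {A,C,S,T0}  orig:{A,C,S}
  T[4,4] 'b' = {A,C,S,T0}  orig:{A,C,S}
  T[0,1] 'ab' = {B,X2,X3}  orig:{B}
  T[1,2] 'bb' = {X3,X4,X5}  orig:{}
  T[2,3] 'bb' = {X3,X4,X5}  orig:{}
  T[3,4] 'bb' = {X3,X4,X5}  orig:{}
  T[0,2] 'abb' = {S}
  T[1,3] 'bbb' = {C,S}
  T[2,4] 'bbb' = {C,S}
  T[0,3] 'abbb' = {X2,X3,X4,X5}  orig:{}
  T[1,4] 'bbbb' = {X3,X4,X5}  orig:{}
  T[0,4] 'abbbb' = {C,S}

S ∈ T[0,4] ⇒ YES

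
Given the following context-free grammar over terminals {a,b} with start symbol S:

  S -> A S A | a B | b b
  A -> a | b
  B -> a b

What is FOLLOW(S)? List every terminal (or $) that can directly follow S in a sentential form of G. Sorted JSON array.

Compute FIRST by fixpoint:
pass 1:
  A via A→a: +{a}
  A via A→b: +{b}
  B via B→a b: +{a}
  S via S→A S A: +{a,b}
  FIRST[S]={a,b}  FIRST[A]={a,b}  FIRST[B]={a}
pass 2: (stable)
  FIRST[S]={a,b}  FIRST[A]={a,b}  FIRST[B]={a}

FOLLOW iteration:
FOLLOW(S) := {$}
iter 1:
  S→A S A: FOLLOW(A) ⊇ FIRST(S) = {a,b}; new: +{a,b}
  S→A S A: FOLLOW(S) ⊇ FIRST(A) = {a,b}; new: +{a,b}
  S→A S A: FOLLOW(A) ⊇ FOLLOW(S) ⊇ {$,a,b}; new: +{$}
  S→a B: FOLLOW(B) ⊇ FOLLOW(S) ⊇ {$,a,b}; new: +{$,a,b}
  FOLLOW[S]={$,a,b}  FOLLOW[A]={$,a,b}  FOLLOW[B]={$,a,b}
iter 2: (no change)
  FOLLOW[S]={$,a,b}  FOLLOW[A]={$,a,b}  FOLLOW[B]={$,a,b}

FOLLOW(S) = ["$", "a", "b"]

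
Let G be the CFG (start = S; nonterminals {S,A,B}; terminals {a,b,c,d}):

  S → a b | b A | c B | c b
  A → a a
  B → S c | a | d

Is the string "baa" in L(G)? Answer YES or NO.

Convert to CNF:
  S -> T0 T2 | T1 B | T1 T2 | T2 A
  A -> T0 T0
  B -> S T1 | a | d
  T0 -> a
  T1 -> c
  T2 -> b

CYK fill:
  cell(0,0) b: {T2}  orig:{}
  cell(1,1) a: {B,T0}  orig:{B}
  cell(2,2) a: {B,T0}  orig:{B}
  cell(0,1) ba: ∅
  cell(1,2) aa: {A}
  cell(0,2) baa: {S}

S ∈ T[0,2] ⇒ YES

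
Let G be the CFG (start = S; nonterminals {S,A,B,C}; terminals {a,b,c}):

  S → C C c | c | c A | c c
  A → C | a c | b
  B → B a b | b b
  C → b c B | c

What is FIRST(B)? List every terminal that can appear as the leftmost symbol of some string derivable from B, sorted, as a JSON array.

Compute FIRST by fixpoint:
pass 1:
  A via A→a c: +{a}
  A via A→b: +{b}
  B via B→b b: +{b}
  C via C→b c B: +{b}
  C via C→c: +{c}
  S via S→C C c: +{b,c}
  S: {b,c}  A: {a,b}  B: {b}  C: {b,c}
pass 2:
  A via A→C: +{c}
  S: {b,c}  A: {a,b,c}  B: {b}  C: {b,c}
pass 3: (no change)
  S: {b,c}  A: {a,b,c}  B: {b}  C: {b,c}

FIRST(B) = ["b"]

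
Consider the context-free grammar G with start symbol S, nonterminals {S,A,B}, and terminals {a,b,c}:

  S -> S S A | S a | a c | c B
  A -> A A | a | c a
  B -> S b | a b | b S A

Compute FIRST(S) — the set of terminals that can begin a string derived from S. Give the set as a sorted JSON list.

Compute FIRST by fixpoint:
iter 1:
  A via A→a: +{a}
  A via A→c a: +{c}
  B via B→a b: +{a}
  B via B→b S A: +{b}
  S via S→a c: +{a}
  S via S→c B: +{c}
  FIRST(S)={a,c}  FIRST(A)={a,c}  FIRST(B)={a,b}
iter 2:
  B via B→S b: +{c}
  FIRST(S)={a,c}  FIRST(A)={a,c}  FIRST(B)={a,b,c}
iter 3: (no change)
  FIRST(S)={a,c}  FIRST(A)={a,c}  FIRST(B)={a,b,c}

FIRST(S) = ["a", "c"]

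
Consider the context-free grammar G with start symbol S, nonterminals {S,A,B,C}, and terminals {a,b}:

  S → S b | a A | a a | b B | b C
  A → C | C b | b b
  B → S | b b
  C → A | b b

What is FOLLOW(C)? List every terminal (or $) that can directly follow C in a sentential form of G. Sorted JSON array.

FIRST iteration:
[1]
  A via A→b b: +{b}
  B via B→b b: +{b}
  C via C→A: +{b}
  S via S→a A: +{a}
  S via S→b B: +{b}
  FIRST(S)={a,b}  FIRST(A)={b}  FIRST(B)={b}  FIRST(C)={b}
[2]
  B via B→S: +{a}
  FIRST(S)={a,b}  FIRST(A)={b}  FIRST(B)={a,b}  FIRST(C)={b}
[3] (stable)
  FIRST(S)={a,b}  FIRST(A)={b}  FIRST(B)={a,b}  FIRST(C)={b}

FOLLOW iteration:
seed FOLLOW(S) with $
iter 1:
  A→C b: FOLLOW(C) ⊇ FIRST(b) = {b}; new: +{b}
  C→A: FOLLOW(A) ⊇ FOLLOW(C) ⊇ {b}; new: +{b}
  S→S b: FOLLOW(S) ⊇ FIRST(b) = {b}; new: +{b}
  S→a A: FOLLOW(A) ⊇ FOLLOW(S) ⊇ {$,b}; new: +{$}
  S→b B: FOLLOW(B) ⊇ FOLLOW(S) ⊇ {$,b}; new: +{$,b}
  S→b C: FOLLOW(C) ⊇ FOLLOW(S) ⊇ {$,b}; new: +{$}
  FOLLOW(S)={$,b}  FOLLOW(A)={$,b}  FOLLOW(B)={$,b}  FOLLOW(C)={$,b}
iter 2: (no change)
  FOLLOW(S)={$,b}  FOLLOW(A)={$,b}  FOLLOW(B)={$,b}  FOLLOW(C)={$,b}

FOLLOW(C) = ["$", "b"]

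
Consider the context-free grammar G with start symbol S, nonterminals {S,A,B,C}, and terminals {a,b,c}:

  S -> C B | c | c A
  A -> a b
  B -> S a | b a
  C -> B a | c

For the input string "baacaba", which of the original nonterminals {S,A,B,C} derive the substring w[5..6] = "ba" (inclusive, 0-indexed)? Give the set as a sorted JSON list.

Convert to CNF:
  S -> C B | T2 A | c
  A -> T0 T1
  B -> S T0 | T1 T0
  C -> B T0 | c
  T0 -> a
  T1 -> b
  T2 -> c

CYK fill — only the sub-triangle for w[5..6]:
  cell(5,5) b: {T1}  orig:{}
  cell(6,6) a: {T0}  orig:{}
  cell(5,6) ba: {B}

Original NTs in T[5,6] deriving "ba": ["B"]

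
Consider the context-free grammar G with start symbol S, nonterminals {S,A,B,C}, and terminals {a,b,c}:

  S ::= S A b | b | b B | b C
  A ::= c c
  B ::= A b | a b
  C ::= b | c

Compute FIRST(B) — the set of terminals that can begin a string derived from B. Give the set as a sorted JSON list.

FIRST sets, iterate to fixpoint:
iter 1:
  A via A→c c: +{c}
  B via B→A b: +{c}
  B via B→a b: +{a}
  C via C→b: +{b}
  C via C→c: +{c}
  S via S→b: +{b}
  S: {b}  A: {c}  B: {a,c}  C: {b,c}
iter 2: (stable)
  S: {b}  A: {c}  B: {a,c}  C: {b,c}

FIRST(B) = ["a", "c"]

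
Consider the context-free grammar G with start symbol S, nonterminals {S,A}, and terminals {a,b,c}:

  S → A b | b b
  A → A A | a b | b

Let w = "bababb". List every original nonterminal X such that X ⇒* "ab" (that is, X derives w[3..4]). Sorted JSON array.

Convert to CNF:
  S -> A T1 | T1 T1
  A -> A A | T0 T1 | b
  T0 -> a
  T1 -> b

Fill CYK table bottom-up, restricted to cells inside w[3..4]:
  T[3,3] 'a' = {T0}  orig:{}
  T[4,4] 'b' = {A,T1}  orig:{A}
  T[3,4] 'ab' = {A}

Original NTs in T[3,4] deriving "ab": ["A"]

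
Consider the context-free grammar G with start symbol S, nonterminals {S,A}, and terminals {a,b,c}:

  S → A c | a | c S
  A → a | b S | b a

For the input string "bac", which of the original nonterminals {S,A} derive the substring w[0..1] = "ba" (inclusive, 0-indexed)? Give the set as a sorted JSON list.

Convert to CNF:
  S -> A T2 | T2 S | a
  A -> T0 S | T0 T1 | a
  T0 -> b
  T1 -> a
  T2 -> c

CYK fill (cells [i..j] with 0 ≤ i ≤ j ≤ 1 only):
  cell(0,0) b: {T0}  orig:{}
  cell(1,1) a: {A,S,T1}  orig:{A,S}
  cell(0,1) ba: {A}

Original NTs in T[0,1] deriving "ba": ["A"]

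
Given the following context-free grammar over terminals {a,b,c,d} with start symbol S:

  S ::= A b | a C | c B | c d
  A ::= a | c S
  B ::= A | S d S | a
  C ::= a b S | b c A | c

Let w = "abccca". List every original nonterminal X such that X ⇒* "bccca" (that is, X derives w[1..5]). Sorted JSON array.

Convert to CNF:
  S -> A T3 | T0 B | T0 T1 | T2 C
  A -> T0 S | a
  B -> S X4 | T0 S | a
  C -> T2 X5 | T3 X6 | c
  T0 -> c
  T1 -> d
  T2 -> a
  T3 -> b
  X4 -> T1 S
  X5 -> T3 S
  X6 -> T0 A

Fill CYK table bottom-up (cells [i..j] with 1 ≤ i ≤ j ≤ 5 only):
  cell(1,1) b: {T3}  orig:{}
  cell(2,2) c: {C,T0}  orig:{C}
  cell(3,3) c: {C,T0}  orig:{C}
  cell(4,4) c: {C,T0}  orig:{C}
  cell(5,5) a: {A,B,T2}  orig:{A,B}
  cell(1,2) bc: ∅
  cell(2,3) cc: ∅
  cell(3,4) cc: ∅
  cell(4,5) ca: {S,X6}  orig:{S}
  cell(1,3) bcc: ∅
  cell(2,4) ccc: ∅
  cell(3,5) cca: {A,B}
  cell(1,4) bccc: ∅
  cell(2,5) ccca: {S,X6}  orig:{S}
  cell(1,5) bccca: {C,X5}  orig:{C}

Original NTs in T[1,5] deriving "bccca": ["C"]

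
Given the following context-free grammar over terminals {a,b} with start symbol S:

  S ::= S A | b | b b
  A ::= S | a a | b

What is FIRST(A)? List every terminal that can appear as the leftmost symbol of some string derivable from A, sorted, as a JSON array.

Compute FIRST by fixpoint:
pass 1:
  A via A→a a: +{a}
  A via A→b: +{b}
  S via S→b: +{b}
  FIRST[S]={b}  FIRST[A]={a,b}
pass 2: (stable)
  FIRST[S]={b}  FIRST[A]={a,b}

FIRST(A) = ["a", "b"]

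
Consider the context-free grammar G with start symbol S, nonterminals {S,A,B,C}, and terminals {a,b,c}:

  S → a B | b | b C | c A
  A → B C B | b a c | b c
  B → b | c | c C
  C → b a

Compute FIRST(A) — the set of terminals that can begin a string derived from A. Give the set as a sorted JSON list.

FIRST sets, iterate to fixpoint:
pass 1:
  A via A→b a c: +{b}
  B via B→b: +{b}
  B via B→c: +{c}
  C via C→b a: +{b}
  S via S→a B: +{a}
  S via S→b: +{b}
  S via S→c A: +{c}
  FIRST(S)={a,b,c}  FIRST(A)={b}  FIRST(B)={b,c}  FIRST(C)={b}
pass 2:
  A via A→B C B: +{c}
  FIRST(S)={a,b,c}  FIRST(A)={b,c}  FIRST(B)={b,c}  FIRST(C)={b}
pass 3: — fixpoint
  FIRST(S)={a,b,c}  FIRST(A)={b,c}  FIRST(B)={b,c}  FIRST(C)={b}

FIRST(A) = ["b", "c"]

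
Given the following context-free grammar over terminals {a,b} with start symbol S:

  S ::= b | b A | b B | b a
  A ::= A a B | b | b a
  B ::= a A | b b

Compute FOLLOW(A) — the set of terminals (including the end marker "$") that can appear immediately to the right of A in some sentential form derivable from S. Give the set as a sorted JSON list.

FIRST iteration:
iter 1:
  A via A→b: +{b}
  B via B→a A: +{a}
  B via B→b b: +{b}
  S via S→b: +{b}
  FIRST(S)={b}  FIRST(A)={b}  FIRST(B)={a,b}
iter 2: done
  FIRST(S)={b}  FIRST(A)={b}  FIRST(B)={a,b}

Compute FOLLOW by fixpoint:
seed FOLLOW(S) with $
[1]
  A→A a B: FOLLOW(A) ⊇ FIRST(a) = {a}; new: +{a}
  A→A a B: FOLLOW(B) ⊇ FOLLOW(A) ⊇ {a}; new: +{a}
  S→b A: FOLLOW(A) ⊇ FOLLOW(S) ⊇ {$}; new: +{$}
  S→b B: FOLLOW(B) ⊇ FOLLOW(S) ⊇ {$}; new: +{$}
  FOLLOW[S]={$}  FOLLOW[A]={$,a}  FOLLOW[B]={$,a}
[2] — fixpoint
  FOLLOW[S]={$}  FOLLOW[A]={$,a}  FOLLOW[B]={$,a}

FOLLOW(A) = ["$", "a"]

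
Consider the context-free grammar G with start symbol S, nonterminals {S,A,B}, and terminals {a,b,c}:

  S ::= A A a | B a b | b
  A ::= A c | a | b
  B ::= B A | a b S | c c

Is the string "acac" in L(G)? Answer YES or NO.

CNF form of G:
  S -> A X4 | B X5 | b
  A -> A T0 | a | b
  B -> B A | T0 T0 | T1 X3
  T0 -> c
  T1 -> a
  T2 -> b
  X3 -> T2 S
  X4 -> A T1
  X5 -> T1 T2

Fill CYK table bottom-up:
  cell(0,0) a: {A,T1}  orig:{A}
  cell(1,1) c: {T0}  orig:{}
  cell(2,2) a: {A,T1}  orig:{A}
  cell(3,3) c: {T0}  orig:{}
  cell(0,1) ac: {A}
  cell(1,2) ca: ∅
  cell(2,3) ac: {A}
  cell(0,2) aca: {X4}  orig:{}
  cell(1,3) cac: ∅
  cell(0,3) acac: ∅

S ∉ T[0,3] ⇒ NO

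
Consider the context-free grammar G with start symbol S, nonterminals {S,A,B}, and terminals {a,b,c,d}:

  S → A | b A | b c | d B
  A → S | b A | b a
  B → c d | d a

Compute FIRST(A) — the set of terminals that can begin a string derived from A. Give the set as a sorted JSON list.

FIRST sets, iterate to fixpoint:
iter 1:
  A via A→b A: +{b}
  B via B→c d: +{c}
  B via B→d a: +{d}
  S via S→A: +{b}
  S via S→d B: +{d}
  FIRST(S)={b,d}  FIRST(A)={b}  FIRST(B)={c,d}
iter 2:
  A via A→S: +{d}
  FIRST(S)={b,d}  FIRST(A)={b,d}  FIRST(B)={c,d}
iter 3: — fixpoint
  FIRST(S)={b,d}  FIRST(A)={b,d}  FIRST(B)={c,d}

FIRST(A) = ["b", "d"]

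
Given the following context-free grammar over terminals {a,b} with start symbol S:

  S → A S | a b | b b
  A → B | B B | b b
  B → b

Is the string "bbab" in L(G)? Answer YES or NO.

Convert to CNF:
  S -> A S | T0 T0 | T1 T0
  A -> B B | T0 T0 | b
  B -> b
  T0 -> b
  T1 -> a

CYK fill:
  T[0,0] 'b' = {A,B,T0}  orig:{A,B}
  T[1,1] 'b' = {A,B,T0}  orig:{A,B}
  T[2,2] 'a' = {T1}  orig:{}
  T[3,3] 'b' = {A,B,T0}  orig:{A,B}
  T[0,1] 'bb' = {A,S}
  T[1,2] 'ba' = ∅
  T[2,3] 'ab' = {S}
  T[0,2] 'bba' = ∅
  T[1,3] 'bab' = {S}
  T[0,3] 'bbab' = {S}

S ∈ T[0,3] ⇒ YES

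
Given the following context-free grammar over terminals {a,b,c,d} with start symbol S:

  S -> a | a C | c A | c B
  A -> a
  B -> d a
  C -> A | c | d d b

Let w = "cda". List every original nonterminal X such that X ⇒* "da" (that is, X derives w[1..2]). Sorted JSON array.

Convert to CNF:
  S -> T1 C | T3 A | T3 B | a
  A -> a
  B -> T0 T1
  C -> T0 X4 | a | c
  T0 -> d
  T1 -> a
  T2 -> b
  T3 -> c
  X4 -> T0 T2

Fill CYK table bottom-up — only the sub-triangle for w[1..2]:
  [1..1]={T0}  "d"  orig:{}
  [2..2]={A,C,S,T1}  "a"  orig:{A,C,S}
  [1..2]={B}  "da"

Original NTs in T[1,2] deriving "da": ["B"]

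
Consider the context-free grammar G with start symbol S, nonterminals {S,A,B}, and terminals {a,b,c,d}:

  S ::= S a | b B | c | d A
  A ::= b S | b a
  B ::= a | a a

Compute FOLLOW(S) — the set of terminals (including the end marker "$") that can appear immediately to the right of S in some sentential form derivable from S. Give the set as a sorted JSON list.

FIRST sets, iterate to fixpoint:
pass 1:
  A via A→b S: +{b}
  B via B→a: +{a}
  S via S→b B: +{b}
  S via S→c: +{c}
  S via S→d A: +{d}
  FIRST(S)={b,c,d}  FIRST(A)={b}  FIRST(B)={a}
pass 2: (no change)
  FIRST(S)={b,c,d}  FIRST(A)={b}  FIRST(B)={a}

FOLLOW sets:
FOLLOW(S) := {$}
pass 1:
  S→S a: FOLLOW(S) ⊇ FIRST(a) = {a}; new: +{a}
  S→b B: FOLLOW(B) ⊇ FOLLOW(S) ⊇ {$,a}; new: +{$,a}
  S→d A: FOLLOW(A) ⊇ FOLLOW(S) ⊇ {$,a}; new: +{$,a}
  FOLLOW(S)={$,a}  FOLLOW(A)={$,a}  FOLLOW(B)={$,a}
pass 2: (stable)
  FOLLOW(S)={$,a}  FOLLOW(A)={$,a}  FOLLOW(B)={$,a}

FOLLOW(S) = ["$", "a"]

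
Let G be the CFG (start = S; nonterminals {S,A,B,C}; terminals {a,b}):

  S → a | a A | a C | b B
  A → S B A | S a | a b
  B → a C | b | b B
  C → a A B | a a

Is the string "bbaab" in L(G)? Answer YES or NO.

CNF form of G:
  S -> T0 A | T0 C | T1 B | a
  A -> S T0 | S X2 | T0 T1
  B -> T0 C | T1 B | b
  C -> T0 T0 | T0 X3
  T0 -> a
  T1 -> b
  X2 -> B A
  X3 -> A B

Fill CYK table bottom-up:
  [0..0]={B,T1}  "b"  orig:{B}
  [1..1]={B,T1}  "b"  orig:{B}
  [2..2]={S,T0}  "a"  orig:{S}
  [3..3]={S,T0}  "a"  orig:{S}
  [4..4]={B,T1}  "b"  orig:{B}
  [0..1]={B,S}  "bb"
  [1..2]=∅  "ba"
  [2..3]={A,C}  "aa"
  [3..4]={A}  "ab"
  [0..2]={A}  "bba"
  [1..3]={X2}  "baa"  orig:{}
  [2..4]={S,X3}  "aab"  orig:{S}
  [0..3]={X2}  "bbaa"  orig:{}
  [1..4]=∅  "baab"
  [0..4]=∅  "bbaab"

S ∉ T[0,4] ⇒ NO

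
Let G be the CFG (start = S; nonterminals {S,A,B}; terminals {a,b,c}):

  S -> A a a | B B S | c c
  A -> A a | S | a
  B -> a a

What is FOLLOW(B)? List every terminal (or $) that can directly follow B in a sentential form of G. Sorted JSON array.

Compute FIRST by fixpoint:
[1]
  A via A→a: +{a}
  B via B→a a: +{a}
  S via S→A a a: +{a}
  S via S→c c: +{c}
  S: {a,c}  A: {a}  B: {a}
[2]
  A via A→S: +{c}
  S: {a,c}  A: {a,c}  B: {a}
[3] done
  S: {a,c}  A: {a,c}  B: {a}

FOLLOW sets:
seed FOLLOW(S) with $
[1]
  A→A a: FOLLOW(A) ⊇ FIRST(a) = {a}; new: +{a}
  A→S: FOLLOW(S) ⊇ FOLLOW(A) ⊇ {a}; new: +{a}
  S→B B S: FOLLOW(B) ⊇ FIRST(B) = {a}; new: +{a}
  S→B B S: FOLLOW(B) ⊇ FIRST(S) = {a,c}; new: +{c}
  FOLLOW[S]={$,a}  FOLLOW[A]={a}  FOLLOW[B]={a,c}
[2] (stable)
  FOLLOW[S]={$,a}  FOLLOW[A]={a}  FOLLOW[B]={a,c}

FOLLOW(B) = ["a", "c"]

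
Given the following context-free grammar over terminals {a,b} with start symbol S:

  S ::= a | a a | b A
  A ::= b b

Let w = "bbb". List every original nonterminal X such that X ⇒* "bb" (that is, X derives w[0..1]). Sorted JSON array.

Convert to CNF:
  S -> T0 A | T1 T1 | a
  A -> T0 T0
  T0 -> b
  T1 -> a

Fill CYK table bottom-up — only the sub-triangle for w[0..1]:
  cell(0,0) b: {T0}  orig:{}
  cell(1,1) b: {T0}  orig:{}
  cell(0,1) bb: {A}

Original NTs in T[0,1] deriving "bb": ["A"]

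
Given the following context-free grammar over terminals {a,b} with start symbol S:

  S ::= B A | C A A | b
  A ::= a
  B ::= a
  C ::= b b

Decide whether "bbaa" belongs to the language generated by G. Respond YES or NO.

Convert to CNF:
  S -> B A | C X1 | b
  A -> a
  B -> a
  C -> T0 T0
  T0 -> b
  X1 -> A A

Fill CYK table bottom-up:
  cell(0,0) b: {S,T0}  orig:{S}
  cell(1,1) b: {S,T0}  orig:{S}
  cell(2,2) a: {A,B}
  cell(3,3) a: {A,B}
  cell(0,1) bb: {C}
  cell(1,2) ba: ∅
  cell(2,3) aa: {S,X1}  orig:{S}
  cell(0,2) bba: ∅
  cell(1,3) baa: ∅
  cell(0,3) bbaa: {S}

S ∈ T[0,3] ⇒ YES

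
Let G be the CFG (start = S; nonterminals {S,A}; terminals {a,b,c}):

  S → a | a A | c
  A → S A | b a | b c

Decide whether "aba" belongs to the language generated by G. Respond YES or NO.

Convert to CNF:
  S -> T1 A | a | c
  A -> S A | T0 T1 | T0 T2
  T0 -> b
  T1 -> a
  T2 -> c

CYK fill:
  T[0,0] 'a' = {S,T1}  orig:{S}
  T[1,1] 'b' = {T0}  orig:{}
  T[2,2] 'a' = {S,T1}  orig:{S}
  T[0,1] 'ab' = ∅
  T[1,2] 'ba' = {A}
  T[0,2] 'aba' = {A,S}

S ∈ T[0,2] ⇒ YES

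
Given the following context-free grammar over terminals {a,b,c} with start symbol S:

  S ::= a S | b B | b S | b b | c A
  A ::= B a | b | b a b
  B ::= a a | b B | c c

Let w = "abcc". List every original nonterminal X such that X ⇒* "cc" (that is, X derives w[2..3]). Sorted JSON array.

CNF form of G:
  S -> T0 S | T1 B | T1 S | T1 T1 | T2 A
  A -> B T0 | T1 X3 | b
  B -> T0 T0 | T1 B | T2 T2
  T0 -> a
  T1 -> b
  T2 -> c
  X3 -> T0 T1

Fill CYK table bottom-up, restricted to cells inside w[2..3]:
  [2..2]={T2}  "c"  orig:{}
  [3..3]={T2}  "c"  orig:{}
  [2..3]={B}  "cc"

Original NTs in T[2,3] deriving "cc": ["B"]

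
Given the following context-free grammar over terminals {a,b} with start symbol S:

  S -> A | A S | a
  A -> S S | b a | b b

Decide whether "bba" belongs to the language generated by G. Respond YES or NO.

Convert to CNF:
  S -> A S | S S | T0 T0 | T0 T1 | a
  A -> S S | T0 T0 | T0 T1
  T0 -> b
  T1 -> a

Fill CYK table bottom-up:
  T[0,0] 'b' = {T0}  orig:{}
  T[1,1] 'b' = {T0}  orig:{}
  T[2,2] 'a' = {S,T1}  orig:{S}
  T[0,1] 'bb' = {A,S}
  T[1,2] 'ba' = {A,S}
  T[0,2] 'bba' = {A,S}

S ∈ T[0,2] ⇒ YES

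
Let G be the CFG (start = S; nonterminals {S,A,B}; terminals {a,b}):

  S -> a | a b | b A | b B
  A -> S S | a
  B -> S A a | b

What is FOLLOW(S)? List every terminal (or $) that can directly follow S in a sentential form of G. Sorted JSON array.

FIRST sets, iterate to fixpoint:
pass 1:
  A via A→a: +{a}
  B via B→b: +{b}
  S via S→a: +{a}
  S via S→b A: +{b}
  FIRST(S)={a,b}  FIRST(A)={a}  FIRST(B)={b}
pass 2:
  A via A→S S: +{b}
  B via B→S A a: +{a}
  FIRST(S)={a,b}  FIRST(A)={a,b}  FIRST(B)={a,b}
pass 3: — fixpoint
  FIRST(S)={a,b}  FIRST(A)={a,b}  FIRST(B)={a,b}

FOLLOW sets:
seed FOLLOW(S) with $
iter 1:
  A→S S: FOLLOW(S) ⊇ FIRST(S) = {a,b}; new: +{a,b}
  B→S A a: FOLLOW(A) ⊇ FIRST(a) = {a}; new: +{a}
  S→b A: FOLLOW(A) ⊇ FOLLOW(S) ⊇ {$,a,b}; new: +{$,b}
  S→b B: FOLLOW(B) ⊇ FOLLOW(S) ⊇ {$,a,b}; new: +{$,a,b}
  FOLLOW(S)={$,a,b}  FOLLOW(A)={$,a,b}  FOLLOW(B)={$,a,b}
iter 2: — fixpoint
  FOLLOW(S)={$,a,b}  FOLLOW(A)={$,a,b}  FOLLOW(B)={$,a,b}

FOLLOW(S) = ["$", "a", "b"]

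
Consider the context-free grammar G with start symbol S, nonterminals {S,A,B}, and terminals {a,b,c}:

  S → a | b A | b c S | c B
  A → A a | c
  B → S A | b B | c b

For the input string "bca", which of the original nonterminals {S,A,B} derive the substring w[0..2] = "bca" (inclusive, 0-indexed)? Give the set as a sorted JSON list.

Convert to CNF:
  S -> T1 A | T1 X3 | T2 B | a
  A -> A T0 | c
  B -> S A | T1 B | T2 T1
  T0 -> a
  T1 -> b
  T2 -> c
  X3 -> T2 S

CYK table (by increasing span) — only the sub-triangle for w[0..2]:
  T[0,0] 'b' = {T1}  orig:{}
  T[1,1] 'c' = {A,T2}  orig:{A}
  T[2,2] 'a' = {S,T0}  orig:{S}
  T[0,1] 'bc' = {S}
  T[1,2] 'ca' = {A,X3}  orig:{A}
  T[0,2] 'bca' = {S}

Original NTs in T[0,2] deriving "bca": ["S"]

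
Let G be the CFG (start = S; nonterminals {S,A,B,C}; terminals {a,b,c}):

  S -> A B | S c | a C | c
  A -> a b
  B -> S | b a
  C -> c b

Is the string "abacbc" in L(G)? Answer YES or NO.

Convert to CNF:
  S -> A B | S T2 | T0 C | c
  A -> T0 T1
  B -> A B | S T2 | T0 C | T1 T0 | c
  C -> T2 T1
  T0 -> a
  T1 -> b
  T2 -> c

CYK fill:
  cell(0,0) a: {T0}  orig:{}
  cell(1,1) b: {T1}  orig:{}
  cell(2,2) a: {T0}  orig:{}
  cell(3,3) c: {B,S,T2}  orig:{B,S}
  cell(4,4) b: {T1}  orig:{}
  cell(5,5) c: {B,S,T2}  orig:{B,S}
  cell(0,1) ab: {A}
  cell(1,2) ba: {B}
  cell(2,3) ac: ∅
  cell(3,4) cb: {C}
  cell(4,5) bc: ∅
  cell(0,2) aba: ∅
  cell(1,3) bac: ∅
  cell(2,4) acb: {B,S}
  cell(3,5) cbc: ∅
  cell(0,3) abac: ∅
  cell(1,4) bacb: ∅
  cell(2,5) acbc: {B,S}
  cell(0,4) abacb: {B,S}
  cell(1,5) bacbc: ∅
  cell(0,5) abacbc: {B,S}

S ∈ T[0,5] ⇒ YES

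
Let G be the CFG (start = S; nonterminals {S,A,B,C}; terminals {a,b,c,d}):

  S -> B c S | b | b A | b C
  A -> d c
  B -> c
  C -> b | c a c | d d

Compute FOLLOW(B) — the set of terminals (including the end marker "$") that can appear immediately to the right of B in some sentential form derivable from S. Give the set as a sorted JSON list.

FIRST iteration:
pass 1:
  A via A→d c: +{d}
  B via B→c: +{c}
  C via C→b: +{b}
  C via C→c a c: +{c}
  C via C→d d: +{d}
  S via S→B c S: +{c}
  S via S→b: +{b}
  FIRST(S)={b,c}  FIRST(A)={d}  FIRST(B)={c}  FIRST(C)={b,c,d}
pass 2: — fixpoint
  FIRST(S)={b,c}  FIRST(A)={d}  FIRST(B)={c}  FIRST(C)={b,c,d}

FOLLOW sets:
initialize: $ ∈ FOLLOW(S)
iter 1:
  S→B c S: FOLLOW(B) ⊇ FIRST(c) = {c}; new: +{c}
  S→b A: FOLLOW(A) ⊇ FOLLOW(S) ⊇ {$}; new: +{$}
  S→b C: FOLLOW(C) ⊇ FOLLOW(S) ⊇ {$}; new: +{$}
  FOLLOW[S]={$}  FOLLOW[A]={$}  FOLLOW[B]={c}  FOLLOW[C]={$}
iter 2: — fixpoint
  FOLLOW[S]={$}  FOLLOW[A]={$}  FOLLOW[B]={c}  FOLLOW[C]={$}

FOLLOW(B) = ["c"]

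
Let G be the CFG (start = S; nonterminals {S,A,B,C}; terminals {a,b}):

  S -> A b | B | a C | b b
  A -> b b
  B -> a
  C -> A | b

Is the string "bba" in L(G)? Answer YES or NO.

Convert to CNF:
  S -> A T0 | T0 T0 | T1 C | a
  A -> T0 T0
  B -> a
  C -> T0 T0 | b
  T0 -> b
  T1 -> a

CYK fill:
  cell(0,0) b: {C,T0}  orig:{C}
  cell(1,1) b: {C,T0}  orig:{C}
  cell(2,2) a: {B,S,T1}  orig:{B,S}
  cell(0,1) bb: {A,C,S}
  cell(1,2) ba: ∅
  cell(0,2) bba: ∅

S ∉ T[0,2] ⇒ NO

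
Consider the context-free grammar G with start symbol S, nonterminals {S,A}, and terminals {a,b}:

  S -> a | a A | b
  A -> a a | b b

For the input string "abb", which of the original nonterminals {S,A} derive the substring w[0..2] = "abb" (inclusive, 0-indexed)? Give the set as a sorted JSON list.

CNF form of G:
  S -> T0 A | a | b
  A -> T0 T0 | T1 T1
  T0 -> a
  T1 -> b

Fill CYK table bottom-up — only the sub-triangle for w[0..2]:
  T[0,0] 'a' = {S,T0}  orig:{S}
  T[1,1] 'b' = {S,T1}  orig:{S}
  T[2,2] 'b' = {S,T1}  orig:{S}
  T[0,1] 'ab' = ∅
  T[1,2] 'bb' = {A}
  T[0,2] 'abb' = {S}

Original NTs in T[0,2] deriving "abb": ["S"]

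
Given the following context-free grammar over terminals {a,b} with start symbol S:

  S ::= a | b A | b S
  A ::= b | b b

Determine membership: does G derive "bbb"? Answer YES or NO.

Convert to CNF:
  S -> T0 A | T0 S | a
  A -> T0 T0 | b
  T0 -> b

Fill CYK table bottom-up:
  cell(0,0) b: {A,T0}  orig:{A}
  cell(1,1) b: {A,T0}  orig:{A}
  cell(2,2) b: {A,T0}  orig:{A}
  cell(0,1) bb: {A,S}
  cell(1,2) bb: {A,S}
  cell(0,2) bbb: {S}

S ∈ T[0,2] ⇒ YES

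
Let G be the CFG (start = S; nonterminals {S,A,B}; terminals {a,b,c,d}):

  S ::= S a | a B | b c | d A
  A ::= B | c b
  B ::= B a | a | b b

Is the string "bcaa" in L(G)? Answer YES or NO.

Convert to CNF:
  S -> S T0 | T0 B | T1 T2 | T3 A
  A -> B T0 | T1 T1 | T2 T1 | a
  B -> B T0 | T1 T1 | a
  T0 -> a
  T1 -> b
  T2 -> c
  T3 -> d

Fill CYK table bottom-up:
  T[0,0] 'b' = {T1}  orig:{}
  T[1,1] 'c' = {T2}  orig:{}
  T[2,2] 'a' = {A,B,T0}  orig:{A,B}
  T[3,3] 'a' = {A,B,T0}  orig:{A,B}
  T[0,1] 'bc' = {S}
  T[1,2] 'ca' = ∅
  T[2,3] 'aa' = {A,B,S}
  T[0,2] 'bca' = {S}
  T[1,3] 'caa' = ∅
  T[0,3] 'bcaa' = {S}

S ∈ T[0,3] ⇒ YES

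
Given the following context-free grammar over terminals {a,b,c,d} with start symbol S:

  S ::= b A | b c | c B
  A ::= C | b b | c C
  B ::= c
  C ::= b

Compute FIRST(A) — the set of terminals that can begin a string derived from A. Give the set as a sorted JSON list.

FIRST sets, iterate to fixpoint:
iter 1:
  A via A→b b: +{b}
  A via A→c C: +{c}
  B via B→c: +{c}
  C via C→b: +{b}
  S via S→b A: +{b}
  S via S→c B: +{c}
  S: {b,c}  A: {b,c}  B: {c}  C: {b}
iter 2: done
  S: {b,c}  A: {b,c}  B: {c}  C: {b}

FIRST(A) = ["b", "c"]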